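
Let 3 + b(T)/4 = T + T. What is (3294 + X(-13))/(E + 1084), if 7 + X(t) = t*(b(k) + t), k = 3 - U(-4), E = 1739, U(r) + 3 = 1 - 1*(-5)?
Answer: 1204/941 ≈ 1.2795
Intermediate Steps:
U(r) = 3 (U(r) = -3 + (1 - 1*(-5)) = -3 + (1 + 5) = -3 + 6 = 3)
k = 0 (k = 3 - 1*3 = 3 - 3 = 0)
b(T) = -12 + 8*T (b(T) = -12 + 4*(T + T) = -12 + 4*(2*T) = -12 + 8*T)
X(t) = -7 + t*(-12 + t) (X(t) = -7 + t*((-12 + 8*0) + t) = -7 + t*((-12 + 0) + t) = -7 + t*(-12 + t))
(3294 + X(-13))/(E + 1084) = (3294 + (-7 + (-13)**2 - 12*(-13)))/(1739 + 1084) = (3294 + (-7 + 169 + 156))/2823 = (3294 + 318)*(1/2823) = 3612*(1/2823) = 1204/941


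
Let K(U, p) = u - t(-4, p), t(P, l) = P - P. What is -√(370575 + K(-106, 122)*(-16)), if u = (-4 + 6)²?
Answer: -√370511 ≈ -608.70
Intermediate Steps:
t(P, l) = 0
u = 4 (u = 2² = 4)
K(U, p) = 4 (K(U, p) = 4 - 1*0 = 4 + 0 = 4)
-√(370575 + K(-106, 122)*(-16)) = -√(370575 + 4*(-16)) = -√(370575 - 64) = -√370511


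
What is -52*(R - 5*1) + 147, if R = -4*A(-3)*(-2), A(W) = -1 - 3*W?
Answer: -2921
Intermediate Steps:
R = 64 (R = -4*(-1 - 3*(-3))*(-2) = -4*(-1 + 9)*(-2) = -4*8*(-2) = -32*(-2) = 64)
-52*(R - 5*1) + 147 = -52*(64 - 5*1) + 147 = -52*(64 - 5) + 147 = -52*59 + 147 = -3068 + 147 = -2921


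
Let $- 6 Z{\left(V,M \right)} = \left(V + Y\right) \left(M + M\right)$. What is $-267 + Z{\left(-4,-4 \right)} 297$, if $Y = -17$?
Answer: $-8583$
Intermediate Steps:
$Z{\left(V,M \right)} = - \frac{M \left(-17 + V\right)}{3}$ ($Z{\left(V,M \right)} = - \frac{\left(V - 17\right) \left(M + M\right)}{6} = - \frac{\left(-17 + V\right) 2 M}{6} = - \frac{2 M \left(-17 + V\right)}{6} = - \frac{M \left(-17 + V\right)}{3}$)
$-267 + Z{\left(-4,-4 \right)} 297 = -267 + \frac{1}{3} \left(-4\right) \left(17 - -4\right) 297 = -267 + \frac{1}{3} \left(-4\right) \left(17 + 4\right) 297 = -267 + \frac{1}{3} \left(-4\right) 21 \cdot 297 = -267 - 8316 = -8583$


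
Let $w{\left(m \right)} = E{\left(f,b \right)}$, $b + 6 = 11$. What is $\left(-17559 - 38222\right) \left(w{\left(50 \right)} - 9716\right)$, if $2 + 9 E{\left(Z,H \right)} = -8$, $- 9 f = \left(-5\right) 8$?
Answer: $\frac{4878271574}{9} \approx 5.4203 \cdot 10^{8}$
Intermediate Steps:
$b = 5$ ($b = -6 + 11 = 5$)
$f = \frac{40}{9}$ ($f = - \frac{\left(-5\right) 8}{9} = \left(- \frac{1}{9}\right) \left(-40\right) = \frac{40}{9} \approx 4.4444$)
$E{\left(Z,H \right)} = - \frac{10}{9}$ ($E{\left(Z,H \right)} = - \frac{2}{9} + \frac{1}{9} \left(-8\right) = - \frac{2}{9} - \frac{8}{9} = - \frac{10}{9}$)
$w{\left(m \right)} = - \frac{10}{9}$
$\left(-17559 - 38222\right) \left(w{\left(50 \right)} - 9716\right) = \left(-17559 - 38222\right) \left(- \frac{10}{9} - 9716\right) = - 55781 \left(- \frac{10}{9} - 9716\right) = \left(-55781\right) \left(- \frac{87454}{9}\right) = \frac{4878271574}{9}$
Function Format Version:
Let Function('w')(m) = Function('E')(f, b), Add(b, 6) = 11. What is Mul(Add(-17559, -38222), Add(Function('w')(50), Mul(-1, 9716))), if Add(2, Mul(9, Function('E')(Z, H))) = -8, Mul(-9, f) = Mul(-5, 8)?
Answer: Rational(4878271574, 9) ≈ 5.4203e+8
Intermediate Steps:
b = 5 (b = Add(-6, 11) = 5)
f = Rational(40, 9) (f = Mul(Rational(-1, 9), Mul(-5, 8)) = Mul(Rational(-1, 9), -40) = Rational(40, 9) ≈ 4.4444)
Function('E')(Z, H) = Rational(-10, 9) (Function('E')(Z, H) = Add(Rational(-2, 9), Mul(Rational(1, 9), -8)) = Add(Rational(-2, 9), Rational(-8, 9)) = Rational(-10, 9))
Function('w')(m) = Rational(-10, 9)
Mul(Add(-17559, -38222), Add(Function('w')(50), Mul(-1, 9716))) = Mul(Add(-17559, -38222), Add(Rational(-10, 9), Mul(-1, 9716))) = Mul(-55781, Add(Rational(-10, 9), -9716)) = Mul(-55781, Rational(-87454, 9)) = Rational(4878271574, 9)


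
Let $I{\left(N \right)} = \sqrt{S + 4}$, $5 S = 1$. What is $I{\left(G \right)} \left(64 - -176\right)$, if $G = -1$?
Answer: $48 \sqrt{105} \approx 491.85$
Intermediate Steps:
$S = \frac{1}{5}$ ($S = \frac{1}{5} \cdot 1 = \frac{1}{5} \approx 0.2$)
$I{\left(N \right)} = \frac{\sqrt{105}}{5}$ ($I{\left(N \right)} = \sqrt{\frac{1}{5} + 4} = \sqrt{\frac{21}{5}} = \frac{\sqrt{105}}{5}$)
$I{\left(G \right)} \left(64 - -176\right) = \frac{\sqrt{105}}{5} \left(64 - -176\right) = \frac{\sqrt{105}}{5} \left(64 + 176\right) = \frac{\sqrt{105}}{5} \cdot 240 = 48 \sqrt{105}$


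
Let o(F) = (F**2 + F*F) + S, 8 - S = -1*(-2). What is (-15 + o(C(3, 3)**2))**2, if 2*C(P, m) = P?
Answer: 81/64 ≈ 1.2656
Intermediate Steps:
C(P, m) = P/2
S = 6 (S = 8 - (-1)*(-2) = 8 - 1*2 = 8 - 2 = 6)
o(F) = 6 + 2*F**2 (o(F) = (F**2 + F*F) + 6 = (F**2 + F**2) + 6 = 2*F**2 + 6 = 6 + 2*F**2)
(-15 + o(C(3, 3)**2))**2 = (-15 + (6 + 2*(((1/2)*3)**2)**2))**2 = (-15 + (6 + 2*((3/2)**2)**2))**2 = (-15 + (6 + 2*(9/4)**2))**2 = (-15 + (6 + 2*(81/16)))**2 = (-15 + (6 + 81/8))**2 = (-15 + 129/8)**2 = (9/8)**2 = 81/64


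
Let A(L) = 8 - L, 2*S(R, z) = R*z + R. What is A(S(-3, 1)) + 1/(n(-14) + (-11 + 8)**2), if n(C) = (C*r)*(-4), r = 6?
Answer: 3796/345 ≈ 11.003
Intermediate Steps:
S(R, z) = R/2 + R*z/2 (S(R, z) = (R*z + R)/2 = (R + R*z)/2 = R/2 + R*z/2)
n(C) = -24*C (n(C) = (C*6)*(-4) = (6*C)*(-4) = -24*C)
A(S(-3, 1)) + 1/(n(-14) + (-11 + 8)**2) = (8 - (-3)*(1 + 1)/2) + 1/(-24*(-14) + (-11 + 8)**2) = (8 - (-3)*2/2) + 1/(336 + (-3)**2) = (8 - 1*(-3)) + 1/(336 + 9) = (8 + 3) + 1/345 = 11 + 1/345 = 3796/345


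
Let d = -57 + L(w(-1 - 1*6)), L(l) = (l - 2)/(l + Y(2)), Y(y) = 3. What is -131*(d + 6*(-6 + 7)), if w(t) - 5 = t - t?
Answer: 53055/8 ≈ 6631.9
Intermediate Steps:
w(t) = 5 (w(t) = 5 + (t - t) = 5 + 0 = 5)
L(l) = (-2 + l)/(3 + l) (L(l) = (l - 2)/(l + 3) = (-2 + l)/(3 + l))
d = -453/8 (d = -57 + (-2 + 5)/(3 + 5) = -57 + 3/8 = -453/8 ≈ -56.625)
-131*(d + 6*(-6 + 7)) = -131*(-453/8 + 6*(-6 + 7)) = -131*(-453/8 + 6*1) = -131*(-453/8 + 6) = -131*(-405/8) = 53055/8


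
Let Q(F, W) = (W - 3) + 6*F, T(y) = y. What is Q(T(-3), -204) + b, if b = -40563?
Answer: -40788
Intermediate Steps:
Q(F, W) = -3 + W + 6*F (Q(F, W) = (-3 + W) + 6*F = -3 + W + 6*F)
Q(T(-3), -204) + b = (-3 - 204 + 6*(-3)) - 40563 = (-3 - 204 - 18) - 40563 = -225 - 40563 = -40788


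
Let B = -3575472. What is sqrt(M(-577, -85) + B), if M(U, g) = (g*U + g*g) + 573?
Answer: I*sqrt(3518629) ≈ 1875.8*I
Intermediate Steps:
M(U, g) = 573 + g**2 + U*g (M(U, g) = (U*g + g**2) + 573 = (g**2 + U*g) + 573 = 573 + g**2 + U*g)
sqrt(M(-577, -85) + B) = sqrt((573 + (-85)**2 - 577*(-85)) - 3575472) = sqrt((573 + 7225 + 49045) - 3575472) = sqrt(56843 - 3575472) = sqrt(-3518629) = I*sqrt(3518629)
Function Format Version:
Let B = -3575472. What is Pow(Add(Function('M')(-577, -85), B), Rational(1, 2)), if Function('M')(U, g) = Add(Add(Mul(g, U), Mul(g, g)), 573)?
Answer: Mul(I, Pow(3518629, Rational(1, 2))) ≈ Mul(1875.8, I)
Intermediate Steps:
Function('M')(U, g) = Add(573, Pow(g, 2), Mul(U, g)) (Function('M')(U, g) = Add(Add(Mul(U, g), Pow(g, 2)), 573) = Add(Add(Pow(g, 2), Mul(U, g)), 573) = Add(573, Pow(g, 2), Mul(U, g)))
Pow(Add(Function('M')(-577, -85), B), Rational(1, 2)) = Pow(Add(Add(573, Pow(-85, 2), Mul(-577, -85)), -3575472), Rational(1, 2)) = Pow(Add(Add(573, 7225, 49045), -3575472), Rational(1, 2)) = Pow(Add(56843, -3575472), Rational(1, 2)) = Pow(-3518629, Rational(1, 2)) = Mul(I, Pow(3518629, Rational(1, 2)))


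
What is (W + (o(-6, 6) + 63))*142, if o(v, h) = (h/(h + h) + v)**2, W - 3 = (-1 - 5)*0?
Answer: 27335/2 ≈ 13668.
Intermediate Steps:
W = 3 (W = 3 + (-1 - 5)*0 = 3 - 6*0 = 3 + 0 = 3)
o(v, h) = (1/2 + v)**2 (o(v, h) = (h/((2*h)) + v)**2 = ((1/(2*h))*h + v)**2 = (1/2 + v)**2)
(W + (o(-6, 6) + 63))*142 = (3 + ((1 + 2*(-6))**2/4 + 63))*142 = (3 + ((1 - 12)**2/4 + 63))*142 = (3 + ((1/4)*(-11)**2 + 63))*142 = (3 + ((1/4)*121 + 63))*142 = (3 + (121/4 + 63))*142 = (3 + 373/4)*142 = (385/4)*142 = 27335/2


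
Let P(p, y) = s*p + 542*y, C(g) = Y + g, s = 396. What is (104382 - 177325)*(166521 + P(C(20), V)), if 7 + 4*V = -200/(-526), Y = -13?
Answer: -6461021561501/526 ≈ -1.2283e+10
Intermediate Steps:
C(g) = -13 + g
V = -1741/1052 (V = -7/4 + (-200/(-526))/4 = -7/4 + (-200*(-1/526))/4 = -7/4 + (1/4)*(100/263) = -7/4 + 25/263 = -1741/1052 ≈ -1.6549)
P(p, y) = 396*p + 542*y
(104382 - 177325)*(166521 + P(C(20), V)) = (104382 - 177325)*(166521 + (396*(-13 + 20) + 542*(-1741/1052))) = -72943*(166521 + (396*7 - 471811/526)) = -72943*(166521 + (2772 - 471811/526)) = -72943*(166521 + 986261/526) = -72943*88576307/526 = -6461021561501/526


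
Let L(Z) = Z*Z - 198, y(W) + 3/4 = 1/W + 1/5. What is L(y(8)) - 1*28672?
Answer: -46191711/1600 ≈ -28870.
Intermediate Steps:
y(W) = -11/20 + 1/W (y(W) = -¾ + (1/W + 1/5) = -¾ + (1/W + 1*(⅕)) = -¾ + (1/W + ⅕) = -¾ + (⅕ + 1/W) = -11/20 + 1/W)
L(Z) = -198 + Z² (L(Z) = Z² - 198 = -198 + Z²)
L(y(8)) - 1*28672 = (-198 + (-11/20 + 1/8)²) - 1*28672 = (-198 + (-11/20 + ⅛)²) - 28672 = (-198 + (-17/40)²) - 28672 = (-198 + 289/1600) - 28672 = -316511/1600 - 28672 = -46191711/1600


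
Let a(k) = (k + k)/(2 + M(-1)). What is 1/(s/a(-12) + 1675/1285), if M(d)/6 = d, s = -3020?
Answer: -771/387065 ≈ -0.0019919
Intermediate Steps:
M(d) = 6*d
a(k) = -k/2 (a(k) = (k + k)/(2 + 6*(-1)) = (2*k)/(2 - 6) = (2*k)/(-4) = (2*k)*(-¼) = -k/2)
1/(s/a(-12) + 1675/1285) = 1/(-3020/((-½*(-12))) + 1675/1285) = 1/(-3020/6 + 1675*(1/1285)) = 1/(-3020*⅙ + 335/257) = 1/(-1510/3 + 335/257) = 1/(-387065/771) = -771/387065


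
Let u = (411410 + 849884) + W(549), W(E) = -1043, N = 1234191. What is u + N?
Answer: 2494442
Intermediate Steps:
u = 1260251 (u = (411410 + 849884) - 1043 = 1261294 - 1043 = 1260251)
u + N = 1260251 + 1234191 = 2494442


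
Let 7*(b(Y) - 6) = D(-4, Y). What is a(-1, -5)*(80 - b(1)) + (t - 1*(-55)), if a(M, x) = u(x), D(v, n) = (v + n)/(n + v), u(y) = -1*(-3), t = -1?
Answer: 1929/7 ≈ 275.57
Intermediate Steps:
u(y) = 3
D(v, n) = 1 (D(v, n) = (n + v)/(n + v) = 1)
b(Y) = 43/7 (b(Y) = 6 + (1/7)*1 = 6 + 1/7 = 43/7)
a(M, x) = 3
a(-1, -5)*(80 - b(1)) + (t - 1*(-55)) = 3*(80 - 1*43/7) + (-1 - 1*(-55)) = 3*(80 - 43/7) + (-1 + 55) = 3*(517/7) + 54 = 1551/7 + 54 = 1929/7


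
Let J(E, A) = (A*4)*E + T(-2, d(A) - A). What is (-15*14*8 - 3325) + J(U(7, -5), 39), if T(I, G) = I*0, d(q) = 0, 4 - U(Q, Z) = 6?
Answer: -5317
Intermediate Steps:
U(Q, Z) = -2 (U(Q, Z) = 4 - 1*6 = 4 - 6 = -2)
T(I, G) = 0
J(E, A) = 4*A*E (J(E, A) = (A*4)*E + 0 = (4*A)*E + 0 = 4*A*E + 0 = 4*A*E)
(-15*14*8 - 3325) + J(U(7, -5), 39) = (-15*14*8 - 3325) + 4*39*(-2) = (-210*8 - 3325) - 312 = (-1680 - 3325) - 312 = -5005 - 312 = -5317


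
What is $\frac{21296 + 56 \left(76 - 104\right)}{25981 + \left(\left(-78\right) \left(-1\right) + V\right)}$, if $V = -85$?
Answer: $\frac{1096}{1443} \approx 0.75953$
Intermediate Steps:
$\frac{21296 + 56 \left(76 - 104\right)}{25981 + \left(\left(-78\right) \left(-1\right) + V\right)} = \frac{21296 + 56 \left(76 - 104\right)}{25981 - 7} = \frac{21296 + 56 \left(-28\right)}{25981 + \left(78 - 85\right)} = \frac{21296 - 1568}{25981 - 7} = \frac{19728}{25974} = 19728 \cdot \frac{1}{25974} = \frac{1096}{1443}$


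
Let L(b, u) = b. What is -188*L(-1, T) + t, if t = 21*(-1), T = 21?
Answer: 167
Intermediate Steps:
t = -21
-188*L(-1, T) + t = -188*(-1) - 21 = 188 - 21 = 167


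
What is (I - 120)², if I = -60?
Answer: 32400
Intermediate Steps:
(I - 120)² = (-60 - 120)² = (-180)² = 32400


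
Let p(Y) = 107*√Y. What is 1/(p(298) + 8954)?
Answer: 4477/38381157 - 107*√298/76762314 ≈ 9.2583e-5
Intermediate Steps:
1/(p(298) + 8954) = 1/(107*√298 + 8954) = 1/(8954 + 107*√298)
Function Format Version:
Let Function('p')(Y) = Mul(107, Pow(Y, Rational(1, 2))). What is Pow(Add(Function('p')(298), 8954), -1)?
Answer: Add(Rational(4477, 38381157), Mul(Rational(-107, 76762314), Pow(298, Rational(1, 2)))) ≈ 9.2583e-5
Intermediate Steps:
Pow(Add(Function('p')(298), 8954), -1) = Pow(Add(Mul(107, Pow(298, Rational(1, 2))), 8954), -1) = Pow(Add(8954, Mul(107, Pow(298, Rational(1, 2)))), -1)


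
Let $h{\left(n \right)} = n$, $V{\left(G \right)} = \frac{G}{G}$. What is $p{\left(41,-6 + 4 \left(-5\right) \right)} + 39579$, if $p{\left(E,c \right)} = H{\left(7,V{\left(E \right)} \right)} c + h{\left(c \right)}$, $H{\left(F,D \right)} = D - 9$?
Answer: $39761$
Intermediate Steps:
$V{\left(G \right)} = 1$
$H{\left(F,D \right)} = -9 + D$
$p{\left(E,c \right)} = - 7 c$ ($p{\left(E,c \right)} = \left(-9 + 1\right) c + c = - 8 c + c = - 7 c$)
$p{\left(41,-6 + 4 \left(-5\right) \right)} + 39579 = - 7 \left(-6 + 4 \left(-5\right)\right) + 39579 = - 7 \left(-6 - 20\right) + 39579 = \left(-7\right) \left(-26\right) + 39579 = 182 + 39579 = 39761$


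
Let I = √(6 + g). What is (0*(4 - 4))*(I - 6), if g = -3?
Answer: 0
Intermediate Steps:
I = √3 (I = √(6 - 3) = √3 ≈ 1.7320)
(0*(4 - 4))*(I - 6) = (0*(4 - 4))*(√3 - 6) = (0*0)*(-6 + √3) = 0*(-6 + √3) = 0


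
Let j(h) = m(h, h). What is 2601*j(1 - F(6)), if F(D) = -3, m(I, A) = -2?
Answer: -5202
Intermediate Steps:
j(h) = -2
2601*j(1 - F(6)) = 2601*(-2) = -5202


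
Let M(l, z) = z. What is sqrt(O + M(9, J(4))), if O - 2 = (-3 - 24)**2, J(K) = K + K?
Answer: sqrt(739) ≈ 27.185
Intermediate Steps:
J(K) = 2*K
O = 731 (O = 2 + (-3 - 24)**2 = 2 + (-27)**2 = 2 + 729 = 731)
sqrt(O + M(9, J(4))) = sqrt(731 + 2*4) = sqrt(731 + 8) = sqrt(739)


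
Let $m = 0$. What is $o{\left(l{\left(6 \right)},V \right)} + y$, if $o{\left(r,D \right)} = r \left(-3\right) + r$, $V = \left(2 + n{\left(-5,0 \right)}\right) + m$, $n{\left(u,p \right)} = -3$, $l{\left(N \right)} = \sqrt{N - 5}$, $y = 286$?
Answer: $284$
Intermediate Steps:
$l{\left(N \right)} = \sqrt{-5 + N}$
$V = -1$ ($V = \left(2 - 3\right) + 0 = -1 + 0 = -1$)
$o{\left(r,D \right)} = - 2 r$ ($o{\left(r,D \right)} = - 3 r + r = - 2 r$)
$o{\left(l{\left(6 \right)},V \right)} + y = - 2 \sqrt{-5 + 6} + 286 = - 2 \sqrt{1} + 286 = \left(-2\right) 1 + 286 = -2 + 286 = 284$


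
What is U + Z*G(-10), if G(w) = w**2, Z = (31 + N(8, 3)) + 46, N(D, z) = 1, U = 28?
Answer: 7828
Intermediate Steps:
Z = 78 (Z = (31 + 1) + 46 = 32 + 46 = 78)
U + Z*G(-10) = 28 + 78*(-10)**2 = 28 + 78*100 = 28 + 7800 = 7828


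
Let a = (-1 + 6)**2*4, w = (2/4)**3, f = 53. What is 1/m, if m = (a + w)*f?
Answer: 8/42453 ≈ 0.00018844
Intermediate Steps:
w = 1/8 (w = (2*(1/4))**3 = (1/2)**3 = 1/8 ≈ 0.12500)
a = 100 (a = 5**2*4 = 25*4 = 100)
m = 42453/8 (m = (100 + 1/8)*53 = (801/8)*53 = 42453/8 ≈ 5306.6)
1/m = 1/(42453/8) = 8/42453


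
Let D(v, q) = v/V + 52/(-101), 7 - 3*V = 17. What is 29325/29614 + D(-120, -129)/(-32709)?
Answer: 5692482197/5754886878 ≈ 0.98916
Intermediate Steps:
V = -10/3 (V = 7/3 - ⅓*17 = 7/3 - 17/3 = -10/3 ≈ -3.3333)
D(v, q) = -52/101 - 3*v/10 (D(v, q) = v/(-10/3) + 52/(-101) = v*(-3/10) + 52*(-1/101) = -3*v/10 - 52/101 = -52/101 - 3*v/10)
29325/29614 + D(-120, -129)/(-32709) = 29325/29614 + (-52/101 - 3/10*(-120))/(-32709) = 29325*(1/29614) + (-52/101 + 36)*(-1/32709) = 1725/1742 + (3584/101)*(-1/32709) = 1725/1742 - 3584/3303609 = 5692482197/5754886878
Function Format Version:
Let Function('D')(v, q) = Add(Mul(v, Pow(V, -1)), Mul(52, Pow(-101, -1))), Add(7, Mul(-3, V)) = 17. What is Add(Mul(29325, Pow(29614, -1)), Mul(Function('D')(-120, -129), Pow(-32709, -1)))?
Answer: Rational(5692482197, 5754886878) ≈ 0.98916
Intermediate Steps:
V = Rational(-10, 3) (V = Add(Rational(7, 3), Mul(Rational(-1, 3), 17)) = Add(Rational(7, 3), Rational(-17, 3)) = Rational(-10, 3) ≈ -3.3333)
Function('D')(v, q) = Add(Rational(-52, 101), Mul(Rational(-3, 10), v)) (Function('D')(v, q) = Add(Mul(v, Pow(Rational(-10, 3), -1)), Mul(52, Pow(-101, -1))) = Add(Mul(v, Rational(-3, 10)), Mul(52, Rational(-1, 101))) = Add(Mul(Rational(-3, 10), v), Rational(-52, 101)) = Add(Rational(-52, 101), Mul(Rational(-3, 10), v)))
Add(Mul(29325, Pow(29614, -1)), Mul(Function('D')(-120, -129), Pow(-32709, -1))) = Add(Mul(29325, Pow(29614, -1)), Mul(Add(Rational(-52, 101), Mul(Rational(-3, 10), -120)), Pow(-32709, -1))) = Add(Mul(29325, Rational(1, 29614)), Mul(Add(Rational(-52, 101), 36), Rational(-1, 32709))) = Add(Rational(1725, 1742), Mul(Rational(3584, 101), Rational(-1, 32709))) = Add(Rational(1725, 1742), Rational(-3584, 3303609)) = Rational(5692482197, 5754886878)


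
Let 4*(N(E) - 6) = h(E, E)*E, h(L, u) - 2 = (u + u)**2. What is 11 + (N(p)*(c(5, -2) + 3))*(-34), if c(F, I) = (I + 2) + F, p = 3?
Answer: -9373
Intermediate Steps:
h(L, u) = 2 + 4*u**2 (h(L, u) = 2 + (u + u)**2 = 2 + (2*u)**2 = 2 + 4*u**2)
N(E) = 6 + E*(2 + 4*E**2)/4 (N(E) = 6 + ((2 + 4*E**2)*E)/4 = 6 + (E*(2 + 4*E**2))/4 = 6 + E*(2 + 4*E**2)/4)
c(F, I) = 2 + F + I (c(F, I) = (2 + I) + F = 2 + F + I)
11 + (N(p)*(c(5, -2) + 3))*(-34) = 11 + ((6 + 3**3 + (1/2)*3)*((2 + 5 - 2) + 3))*(-34) = 11 + ((6 + 27 + 3/2)*(5 + 3))*(-34) = 11 + ((69/2)*8)*(-34) = 11 + 276*(-34) = 11 - 9384 = -9373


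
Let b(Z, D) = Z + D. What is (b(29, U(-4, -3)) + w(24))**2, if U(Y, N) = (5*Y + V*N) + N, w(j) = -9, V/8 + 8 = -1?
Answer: 45369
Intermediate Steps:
V = -72 (V = -64 + 8*(-1) = -64 - 8 = -72)
U(Y, N) = -71*N + 5*Y (U(Y, N) = (5*Y - 72*N) + N = (-72*N + 5*Y) + N = -71*N + 5*Y)
b(Z, D) = D + Z
(b(29, U(-4, -3)) + w(24))**2 = (((-71*(-3) + 5*(-4)) + 29) - 9)**2 = (((213 - 20) + 29) - 9)**2 = ((193 + 29) - 9)**2 = (222 - 9)**2 = 213**2 = 45369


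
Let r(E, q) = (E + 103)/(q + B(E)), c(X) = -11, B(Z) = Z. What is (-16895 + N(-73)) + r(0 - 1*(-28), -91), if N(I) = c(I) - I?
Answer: -1060610/63 ≈ -16835.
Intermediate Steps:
r(E, q) = (103 + E)/(E + q) (r(E, q) = (E + 103)/(q + E) = (103 + E)/(E + q))
N(I) = -11 - I
(-16895 + N(-73)) + r(0 - 1*(-28), -91) = (-16895 + (-11 - 1*(-73))) + (103 + (0 - 1*(-28)))/((0 - 1*(-28)) - 91) = (-16895 + (-11 + 73)) + (103 + (0 + 28))/((0 + 28) - 91) = (-16895 + 62) + (103 + 28)/(28 - 91) = -16833 + 131/(-63) = -16833 - 1/63*131 = -16833 - 131/63 = -1060610/63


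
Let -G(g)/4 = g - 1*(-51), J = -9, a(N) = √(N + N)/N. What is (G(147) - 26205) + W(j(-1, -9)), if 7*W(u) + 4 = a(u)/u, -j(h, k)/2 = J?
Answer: -10205081/378 ≈ -26998.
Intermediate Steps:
a(N) = √2/√N (a(N) = √(2*N)/N = (√2*√N)/N = √2/√N)
G(g) = -204 - 4*g (G(g) = -4*(g - 1*(-51)) = -4*(g + 51) = -4*(51 + g) = -204 - 4*g)
j(h, k) = 18 (j(h, k) = -2*(-9) = 18)
W(u) = -4/7 + √2/(7*u^(3/2)) (W(u) = -4/7 + ((√2/√u)/u)/7 = -4/7 + (√2/u^(3/2))/7 = -4/7 + √2/(7*u^(3/2)))
(G(147) - 26205) + W(j(-1, -9)) = ((-204 - 4*147) - 26205) + (-4/7 + √2/(7*18^(3/2))) = ((-204 - 588) - 26205) + (-4/7 + √2*(√2/108)/7) = (-792 - 26205) + (-4/7 + 1/378) = -26997 - 215/378 = -10205081/378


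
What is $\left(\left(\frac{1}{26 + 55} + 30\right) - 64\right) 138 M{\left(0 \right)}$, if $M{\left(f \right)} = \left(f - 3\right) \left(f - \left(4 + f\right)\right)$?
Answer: $- \frac{506552}{9} \approx -56284.0$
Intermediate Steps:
$M{\left(f \right)} = 12 - 4 f$ ($M{\left(f \right)} = \left(-3 + f\right) \left(-4\right) = 12 - 4 f$)
$\left(\left(\frac{1}{26 + 55} + 30\right) - 64\right) 138 M{\left(0 \right)} = \left(\left(\frac{1}{26 + 55} + 30\right) - 64\right) 138 \left(12 - 0\right) = \left(\left(\frac{1}{81} + 30\right) - 64\right) 138 \left(12 + 0\right) = \left(\left(\frac{1}{81} + 30\right) - 64\right) 138 \cdot 12 = \left(\frac{2431}{81} - 64\right) 138 \cdot 12 = \left(- \frac{2753}{81}\right) 138 \cdot 12 = \left(- \frac{126638}{27}\right) 12 = - \frac{506552}{9}$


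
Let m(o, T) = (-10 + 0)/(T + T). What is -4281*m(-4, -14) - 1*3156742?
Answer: -44215793/14 ≈ -3.1583e+6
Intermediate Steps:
m(o, T) = -5/T (m(o, T) = -10*1/(2*T) = -5/T)
-4281*m(-4, -14) - 1*3156742 = -(-21405)/(-14) - 1*3156742 = -(-21405)*(-1)/14 - 3156742 = -4281*5/14 - 3156742 = -21405/14 - 3156742 = -44215793/14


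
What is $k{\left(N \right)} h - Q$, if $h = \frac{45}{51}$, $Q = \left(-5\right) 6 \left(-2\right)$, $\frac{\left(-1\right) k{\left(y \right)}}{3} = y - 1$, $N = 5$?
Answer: $- \frac{1200}{17} \approx -70.588$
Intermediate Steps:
$k{\left(y \right)} = 3 - 3 y$ ($k{\left(y \right)} = - 3 \left(y - 1\right) = - 3 \left(-1 + y\right) = 3 - 3 y$)
$Q = 60$ ($Q = \left(-30\right) \left(-2\right) = 60$)
$h = \frac{15}{17}$ ($h = 45 \cdot \frac{1}{51} = \frac{15}{17} \approx 0.88235$)
$k{\left(N \right)} h - Q = \left(3 - 15\right) \frac{15}{17} - 60 = \left(-12\right) \frac{15}{17} - 60 = - \frac{180}{17} - 60 = - \frac{1200}{17}$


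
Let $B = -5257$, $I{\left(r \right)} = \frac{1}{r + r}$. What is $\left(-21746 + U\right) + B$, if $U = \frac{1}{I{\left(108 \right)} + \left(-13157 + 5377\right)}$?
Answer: $- \frac{45377974653}{1680479} \approx -27003.0$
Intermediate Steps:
$I{\left(r \right)} = \frac{1}{2 r}$
$U = - \frac{216}{1680479}$ ($U = \frac{1}{\frac{1}{2 \cdot 108} + \left(-13157 + 5377\right)} = \frac{1}{\frac{1}{2} \cdot \frac{1}{108} - 7780} = \frac{1}{\frac{1}{216} - 7780} = \frac{1}{- \frac{1680479}{216}} = - \frac{216}{1680479} \approx -0.00012853$)
$\left(-21746 + U\right) + B = \left(-21746 - \frac{216}{1680479}\right) - 5257 = - \frac{36543696550}{1680479} - 5257 = - \frac{45377974653}{1680479}$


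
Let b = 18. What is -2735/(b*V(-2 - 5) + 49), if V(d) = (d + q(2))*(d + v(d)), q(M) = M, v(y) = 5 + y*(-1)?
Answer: 2735/401 ≈ 6.8204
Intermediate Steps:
v(y) = 5 - y
V(d) = 10 + 5*d (V(d) = (d + 2)*(d + (5 - d)) = (2 + d)*5 = 10 + 5*d)
-2735/(b*V(-2 - 5) + 49) = -2735/(18*(10 + 5*(-2 - 5)) + 49) = -2735/(18*(10 + 5*(-7)) + 49) = -2735/(18*(10 - 35) + 49) = -2735/(18*(-25) + 49) = -2735/(-450 + 49) = -2735/(-401) = -2735*(-1/401) = 2735/401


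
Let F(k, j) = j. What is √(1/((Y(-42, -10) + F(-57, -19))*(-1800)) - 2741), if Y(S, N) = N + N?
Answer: I*√15008619522/2340 ≈ 52.355*I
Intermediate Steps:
Y(S, N) = 2*N
√(1/((Y(-42, -10) + F(-57, -19))*(-1800)) - 2741) = √(1/((2*(-10) - 19)*(-1800)) - 2741) = √(-1/1800/(-20 - 19) - 2741) = √(-1/1800/(-39) - 2741) = √(-1/39*(-1/1800) - 2741) = √(1/70200 - 2741) = √(-192418199/70200) = I*√15008619522/2340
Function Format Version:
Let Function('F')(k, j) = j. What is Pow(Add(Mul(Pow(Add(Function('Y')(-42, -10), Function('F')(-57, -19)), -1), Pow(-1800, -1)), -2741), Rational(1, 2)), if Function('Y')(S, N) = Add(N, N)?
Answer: Mul(Rational(1, 2340), I, Pow(15008619522, Rational(1, 2))) ≈ Mul(52.355, I)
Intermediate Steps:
Function('Y')(S, N) = Mul(2, N)
Pow(Add(Mul(Pow(Add(Function('Y')(-42, -10), Function('F')(-57, -19)), -1), Pow(-1800, -1)), -2741), Rational(1, 2)) = Pow(Add(Mul(Pow(Add(Mul(2, -10), -19), -1), Pow(-1800, -1)), -2741), Rational(1, 2)) = Pow(Add(Mul(Pow(Add(-20, -19), -1), Rational(-1, 1800)), -2741), Rational(1, 2)) = Pow(Add(Mul(Pow(-39, -1), Rational(-1, 1800)), -2741), Rational(1, 2)) = Pow(Add(Mul(Rational(-1, 39), Rational(-1, 1800)), -2741), Rational(1, 2)) = Pow(Add(Rational(1, 70200), -2741), Rational(1, 2)) = Pow(Rational(-192418199, 70200), Rational(1, 2)) = Mul(Rational(1, 2340), I, Pow(15008619522, Rational(1, 2)))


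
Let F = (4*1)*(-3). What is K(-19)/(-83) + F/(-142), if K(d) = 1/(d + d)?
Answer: 18995/223934 ≈ 0.084824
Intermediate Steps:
K(d) = 1/(2*d)
F = -12 (F = 4*(-3) = -12)
K(-19)/(-83) + F/(-142) = ((½)/(-19))/(-83) - 12/(-142) = ((½)*(-1/19))*(-1/83) - 12*(-1/142) = -1/38*(-1/83) + 6/71 = 1/3154 + 6/71 = 18995/223934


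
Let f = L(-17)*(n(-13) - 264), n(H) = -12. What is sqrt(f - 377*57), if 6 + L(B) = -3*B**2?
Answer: sqrt(219459) ≈ 468.46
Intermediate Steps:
L(B) = -6 - 3*B**2
f = 240948 (f = (-6 - 3*(-17)**2)*(-12 - 264) = (-6 - 3*289)*(-276) = (-6 - 867)*(-276) = -873*(-276) = 240948)
sqrt(f - 377*57) = sqrt(240948 - 377*57) = sqrt(240948 - 21489) = sqrt(219459)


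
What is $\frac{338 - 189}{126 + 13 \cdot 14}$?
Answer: $\frac{149}{308} \approx 0.48377$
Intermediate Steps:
$\frac{338 - 189}{126 + 13 \cdot 14} = \frac{149}{126 + 182} = \frac{149}{308}$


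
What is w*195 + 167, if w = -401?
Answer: -78028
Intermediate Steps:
w*195 + 167 = -401*195 + 167 = -78195 + 167 = -78028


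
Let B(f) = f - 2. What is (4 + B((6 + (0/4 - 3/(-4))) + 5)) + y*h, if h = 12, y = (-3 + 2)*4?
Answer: -137/4 ≈ -34.250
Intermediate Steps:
B(f) = -2 + f
y = -4 (y = -1*4 = -4)
(4 + B((6 + (0/4 - 3/(-4))) + 5)) + y*h = (4 + (-2 + ((6 + (0/4 - 3/(-4))) + 5))) - 4*12 = (4 + (-2 + ((6 + (0*(¼) - 3*(-¼))) + 5))) - 48 = (4 + (-2 + ((6 + (0 + ¾)) + 5))) - 48 = (4 + (-2 + ((6 + ¾) + 5))) - 48 = (4 + (-2 + (27/4 + 5))) - 48 = (4 + (-2 + 47/4)) - 48 = (4 + 39/4) - 48 = 55/4 - 48 = -137/4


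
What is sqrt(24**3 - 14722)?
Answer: I*sqrt(898) ≈ 29.967*I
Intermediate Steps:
sqrt(24**3 - 14722) = sqrt(13824 - 14722) = sqrt(-898) = I*sqrt(898)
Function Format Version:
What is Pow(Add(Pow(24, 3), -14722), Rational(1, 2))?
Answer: Mul(I, Pow(898, Rational(1, 2))) ≈ Mul(29.967, I)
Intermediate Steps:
Pow(Add(Pow(24, 3), -14722), Rational(1, 2)) = Pow(Add(13824, -14722), Rational(1, 2)) = Pow(-898, Rational(1, 2)) = Mul(I, Pow(898, Rational(1, 2)))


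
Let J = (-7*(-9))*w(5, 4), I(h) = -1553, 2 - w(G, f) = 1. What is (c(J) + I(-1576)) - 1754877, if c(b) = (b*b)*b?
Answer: -1506383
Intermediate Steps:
w(G, f) = 1 (w(G, f) = 2 - 1*1 = 2 - 1 = 1)
J = 63 (J = -7*(-9)*1 = 63*1 = 63)
c(b) = b**3 (c(b) = b**2*b = b**3)
(c(J) + I(-1576)) - 1754877 = (63**3 - 1553) - 1754877 = (250047 - 1553) - 1754877 = 248494 - 1754877 = -1506383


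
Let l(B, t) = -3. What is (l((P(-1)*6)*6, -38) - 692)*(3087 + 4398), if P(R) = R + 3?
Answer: -5202075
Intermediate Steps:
P(R) = 3 + R
(l((P(-1)*6)*6, -38) - 692)*(3087 + 4398) = (-3 - 692)*(3087 + 4398) = -695*7485 = -5202075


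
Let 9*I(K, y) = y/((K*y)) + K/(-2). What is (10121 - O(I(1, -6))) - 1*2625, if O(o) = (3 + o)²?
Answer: 2425679/324 ≈ 7486.7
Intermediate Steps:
I(K, y) = -K/18 + 1/(9*K) (I(K, y) = (y/((K*y)) + K/(-2))/9 = (y*(1/(K*y)) + K*(-½))/9 = (1/K - K/2)/9 = -K/18 + 1/(9*K))
(10121 - O(I(1, -6))) - 1*2625 = (10121 - (3 + (1/18)*(2 - 1*1²)/1)²) - 1*2625 = (10121 - (3 + (1/18)*1*(2 - 1*1))²) - 2625 = (10121 - (3 + (1/18)*1*(2 - 1))²) - 2625 = (10121 - (3 + (1/18)*1*1)²) - 2625 = (10121 - (3 + 1/18)²) - 2625 = (10121 - (55/18)²) - 2625 = (10121 - 1*3025/324) - 2625 = (10121 - 3025/324) - 2625 = 3276179/324 - 2625 = 2425679/324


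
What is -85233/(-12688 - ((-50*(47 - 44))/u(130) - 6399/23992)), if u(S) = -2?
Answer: 2044910136/306203497 ≈ 6.6783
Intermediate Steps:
-85233/(-12688 - ((-50*(47 - 44))/u(130) - 6399/23992)) = -85233/(-12688 - (-50*(47 - 44)/(-2) - 6399/23992)) = -85233/(-12688 - (-50*3*(-½) - 6399*1/23992)) = -85233/(-12688 - (-150*(-½) - 6399/23992)) = -85233/(-12688 - (75 - 6399/23992)) = -85233/(-12688 - 1*1793001/23992) = -85233/(-12688 - 1793001/23992) = -85233/(-306203497/23992) = -85233*(-23992/306203497) = 2044910136/306203497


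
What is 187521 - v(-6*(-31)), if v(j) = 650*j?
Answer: 66621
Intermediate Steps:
187521 - v(-6*(-31)) = 187521 - 650*(-6*(-31)) = 187521 - 650*186 = 187521 - 1*120900 = 187521 - 120900 = 66621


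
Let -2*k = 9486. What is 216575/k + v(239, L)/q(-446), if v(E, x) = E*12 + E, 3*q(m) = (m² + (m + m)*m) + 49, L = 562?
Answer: -129207100772/2830608171 ≈ -45.646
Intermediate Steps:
k = -4743 (k = -½*9486 = -4743)
q(m) = 49/3 + m² (q(m) = ((m² + (m + m)*m) + 49)/3 = ((m² + (2*m)*m) + 49)/3 = ((m² + 2*m²) + 49)/3 = (3*m² + 49)/3 = (49 + 3*m²)/3 = 49/3 + m²)
v(E, x) = 13*E (v(E, x) = 12*E + E = 13*E)
216575/k + v(239, L)/q(-446) = 216575/(-4743) + (13*239)/(49/3 + (-446)²) = 216575*(-1/4743) + 3107/(49/3 + 198916) = -216575/4743 + 3107/(596797/3) = -216575/4743 + 3107*(3/596797) = -216575/4743 + 9321/596797 = -129207100772/2830608171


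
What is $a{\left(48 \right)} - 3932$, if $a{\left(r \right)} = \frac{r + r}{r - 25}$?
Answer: $- \frac{90340}{23} \approx -3927.8$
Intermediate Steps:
$a{\left(r \right)} = \frac{2 r}{-25 + r}$
$a{\left(48 \right)} - 3932 = 2 \cdot 48 \frac{1}{-25 + 48} - 3932 = 2 \cdot 48 \cdot \frac{1}{23} - 3932 = \frac{96}{23} - 3932 = - \frac{90340}{23}$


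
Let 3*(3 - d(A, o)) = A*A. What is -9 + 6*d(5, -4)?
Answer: -41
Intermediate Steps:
d(A, o) = 3 - A²/3 (d(A, o) = 3 - A*A/3 = 3 - A²/3)
-9 + 6*d(5, -4) = -9 + 6*(3 - ⅓*5²) = -9 + 6*(3 - ⅓*25) = -9 + 6*(3 - 25/3) = -9 + 6*(-16/3) = -9 - 32 = -41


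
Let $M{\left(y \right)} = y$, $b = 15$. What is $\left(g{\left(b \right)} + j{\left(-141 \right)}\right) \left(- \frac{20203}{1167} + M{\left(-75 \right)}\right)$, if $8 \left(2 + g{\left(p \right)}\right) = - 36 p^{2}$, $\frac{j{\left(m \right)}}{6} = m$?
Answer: $\frac{200427944}{1167} \approx 1.7175 \cdot 10^{5}$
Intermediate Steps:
$j{\left(m \right)} = 6 m$
$g{\left(p \right)} = -2 - \frac{9 p^{2}}{2}$ ($g{\left(p \right)} = -2 + \frac{\left(-36\right) p^{2}}{8} = -2 - \frac{9 p^{2}}{2}$)
$\left(g{\left(b \right)} + j{\left(-141 \right)}\right) \left(- \frac{20203}{1167} + M{\left(-75 \right)}\right) = \left(\left(-2 - \frac{9 \cdot 15^{2}}{2}\right) + 6 \left(-141\right)\right) \left(- \frac{20203}{1167} - 75\right) = \left(\left(-2 - \frac{2025}{2}\right) - 846\right) \left(\left(-20203\right) \frac{1}{1167} - 75\right) = \left(\left(-2 - \frac{2025}{2}\right) - 846\right) \left(- \frac{20203}{1167} - 75\right) = \left(- \frac{2029}{2} - 846\right) \left(- \frac{107728}{1167}\right) = \left(- \frac{3721}{2}\right) \left(- \frac{107728}{1167}\right) = \frac{200427944}{1167}$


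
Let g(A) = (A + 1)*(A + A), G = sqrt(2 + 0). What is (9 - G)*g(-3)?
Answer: 108 - 12*sqrt(2) ≈ 91.029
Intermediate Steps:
G = sqrt(2) ≈ 1.4142
g(A) = 2*A*(1 + A) (g(A) = (1 + A)*(2*A) = 2*A*(1 + A))
(9 - G)*g(-3) = (9 - sqrt(2))*(2*(-3)*(1 - 3)) = (9 - sqrt(2))*(2*(-3)*(-2)) = (9 - sqrt(2))*12 = 108 - 12*sqrt(2)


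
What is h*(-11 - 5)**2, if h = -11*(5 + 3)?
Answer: -22528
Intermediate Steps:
h = -88 (h = -11*8 = -88)
h*(-11 - 5)**2 = -88*(-11 - 5)**2 = -88*(-16)**2 = -88*256 = -22528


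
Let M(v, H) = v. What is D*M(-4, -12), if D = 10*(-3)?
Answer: 120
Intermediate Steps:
D = -30
D*M(-4, -12) = -30*(-4) = 120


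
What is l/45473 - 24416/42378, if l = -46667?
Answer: -220565921/137646771 ≈ -1.6024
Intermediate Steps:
l/45473 - 24416/42378 = -46667/45473 - 24416/42378 = -46667*1/45473 - 24416*1/42378 = -46667/45473 - 1744/3027 = -220565921/137646771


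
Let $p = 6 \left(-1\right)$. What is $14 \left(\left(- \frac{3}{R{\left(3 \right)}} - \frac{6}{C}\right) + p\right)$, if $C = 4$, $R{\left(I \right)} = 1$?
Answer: $-147$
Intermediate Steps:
$p = -6$
$14 \left(\left(- \frac{3}{R{\left(3 \right)}} - \frac{6}{C}\right) + p\right) = 14 \left(\left(- \frac{3}{1} - \frac{6}{4}\right) - 6\right) = 14 \left(\left(\left(-3\right) 1 - \frac{3}{2}\right) - 6\right) = 14 \left(\left(-3 - \frac{3}{2}\right) - 6\right) = 14 \left(- \frac{9}{2} - 6\right) = 14 \left(- \frac{21}{2}\right) = -147$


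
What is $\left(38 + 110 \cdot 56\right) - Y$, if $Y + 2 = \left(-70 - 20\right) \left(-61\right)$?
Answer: $710$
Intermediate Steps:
$Y = 5488$ ($Y = -2 + \left(-70 - 20\right) \left(-61\right) = -2 - -5490 = -2 + 5490 = 5488$)
$\left(38 + 110 \cdot 56\right) - Y = \left(38 + 110 \cdot 56\right) - 5488 = \left(38 + 6160\right) - 5488 = 6198 - 5488 = 710$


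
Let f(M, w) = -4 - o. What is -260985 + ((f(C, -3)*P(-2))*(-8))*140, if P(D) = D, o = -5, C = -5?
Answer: -258745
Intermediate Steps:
f(M, w) = 1 (f(M, w) = -4 - 1*(-5) = -4 + 5 = 1)
-260985 + ((f(C, -3)*P(-2))*(-8))*140 = -260985 + ((1*(-2))*(-8))*140 = -260985 - 2*(-8)*140 = -260985 + 16*140 = -260985 + 2240 = -258745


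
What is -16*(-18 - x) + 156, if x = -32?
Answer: -68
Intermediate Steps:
-16*(-18 - x) + 156 = -16*(-18 - 1*(-32)) + 156 = -16*(-18 + 32) + 156 = -16*14 + 156 = -224 + 156 = -68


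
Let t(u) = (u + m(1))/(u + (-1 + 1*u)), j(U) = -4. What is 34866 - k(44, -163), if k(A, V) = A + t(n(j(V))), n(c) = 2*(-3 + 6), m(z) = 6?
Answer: 383030/11 ≈ 34821.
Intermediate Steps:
n(c) = 6 (n(c) = 2*3 = 6)
t(u) = (6 + u)/(-1 + 2*u) (t(u) = (u + 6)/(u + (-1 + 1*u)) = (6 + u)/(u + (-1 + u)) = (6 + u)/(-1 + 2*u))
k(A, V) = 12/11 + A (k(A, V) = A + (6 + 6)/(-1 + 2*6) = A + 12/(-1 + 12) = A + 12/11 = 12/11 + A)
34866 - k(44, -163) = 34866 - (12/11 + 44) = 34866 - 1*496/11 = 34866 - 496/11 = 383030/11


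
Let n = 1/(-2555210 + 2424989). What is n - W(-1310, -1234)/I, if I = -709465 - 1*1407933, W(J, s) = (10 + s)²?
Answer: 97545929749/137864842479 ≈ 0.70755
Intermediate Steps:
n = -1/130221 (n = 1/(-130221) = -1/130221 ≈ -7.6792e-6)
I = -2117398 (I = -709465 - 1407933 = -2117398)
n - W(-1310, -1234)/I = -1/130221 - (10 - 1234)²/(-2117398) = -1/130221 - (-1224)²*(-1)/2117398 = -1/130221 - 1498176*(-1)/2117398 = -1/130221 - 1*(-749088/1058699) = -1/130221 + 749088/1058699 = 97545929749/137864842479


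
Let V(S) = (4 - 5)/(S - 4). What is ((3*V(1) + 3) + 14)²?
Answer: 324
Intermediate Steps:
V(S) = -1/(-4 + S)
((3*V(1) + 3) + 14)² = ((3*(-1/(-4 + 1)) + 3) + 14)² = ((3*(-1/(-3)) + 3) + 14)² = ((3*(-1*(-⅓)) + 3) + 14)² = ((3*(⅓) + 3) + 14)² = ((1 + 3) + 14)² = (4 + 14)² = 18² = 324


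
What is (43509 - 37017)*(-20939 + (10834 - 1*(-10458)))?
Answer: 2291676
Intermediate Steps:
(43509 - 37017)*(-20939 + (10834 - 1*(-10458))) = 6492*(-20939 + (10834 + 10458)) = 6492*(-20939 + 21292) = 6492*353 = 2291676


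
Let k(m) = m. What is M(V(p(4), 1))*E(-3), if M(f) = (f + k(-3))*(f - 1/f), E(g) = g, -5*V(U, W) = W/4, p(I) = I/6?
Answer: 73017/400 ≈ 182.54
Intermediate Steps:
p(I) = I/6 (p(I) = I*(⅙) = I/6)
V(U, W) = -W/20 (V(U, W) = -W/(5*4) = -W/20)
M(f) = (-3 + f)*(f - 1/f) (M(f) = (f - 3)*(f - 1/f) = (-3 + f)*(f - 1/f))
M(V(p(4), 1))*E(-3) = (-1 + (-1/20*1)² - (-3)/20 + 3/((-1/20*1)))*(-3) = (-1 + (-1/20)² - 3*(-1/20) + 3/(-1/20))*(-3) = (-1 + 1/400 + 3/20 + 3*(-20))*(-3) = (-1 + 1/400 + 3/20 - 60)*(-3) = -24339/400*(-3) = 73017/400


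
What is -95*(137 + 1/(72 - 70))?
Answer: -26125/2 ≈ -13063.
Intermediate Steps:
-95*(137 + 1/(72 - 70)) = -95*(137 + 1/2) = -95*(137 + ½) = -95*275/2 = -26125/2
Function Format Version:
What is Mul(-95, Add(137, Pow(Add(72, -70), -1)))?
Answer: Rational(-26125, 2) ≈ -13063.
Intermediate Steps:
Mul(-95, Add(137, Pow(Add(72, -70), -1))) = Mul(-95, Add(137, Pow(2, -1))) = Mul(-95, Add(137, Rational(1, 2))) = Mul(-95, Rational(275, 2)) = Rational(-26125, 2)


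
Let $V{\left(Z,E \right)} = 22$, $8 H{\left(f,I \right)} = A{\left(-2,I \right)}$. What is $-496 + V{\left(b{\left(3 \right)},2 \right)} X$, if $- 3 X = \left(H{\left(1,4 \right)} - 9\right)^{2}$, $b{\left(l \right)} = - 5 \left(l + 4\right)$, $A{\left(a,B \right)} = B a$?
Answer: $- \frac{3688}{3} \approx -1229.3$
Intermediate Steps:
$b{\left(l \right)} = -20 - 5 l$ ($b{\left(l \right)} = - 5 \left(4 + l\right) = -20 - 5 l$)
$H{\left(f,I \right)} = - \frac{I}{4}$ ($H{\left(f,I \right)} = \frac{I \left(-2\right)}{8} = \frac{\left(-2\right) I}{8} = - \frac{I}{4}$)
$X = - \frac{100}{3}$ ($X = - \frac{\left(\left(- \frac{1}{4}\right) 4 - 9\right)^{2}}{3} = - \frac{\left(-1 - 9\right)^{2}}{3} = - \frac{\left(-10\right)^{2}}{3} = \left(- \frac{1}{3}\right) 100 = - \frac{100}{3} \approx -33.333$)
$-496 + V{\left(b{\left(3 \right)},2 \right)} X = -496 + 22 \left(- \frac{100}{3}\right) = -496 - \frac{2200}{3} = - \frac{3688}{3}$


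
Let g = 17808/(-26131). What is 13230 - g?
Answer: 49390134/3733 ≈ 13231.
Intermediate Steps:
g = -2544/3733 (g = 17808*(-1/26131) = -2544/3733 ≈ -0.68149)
13230 - g = 13230 - 1*(-2544/3733) = 13230 + 2544/3733 = 49390134/3733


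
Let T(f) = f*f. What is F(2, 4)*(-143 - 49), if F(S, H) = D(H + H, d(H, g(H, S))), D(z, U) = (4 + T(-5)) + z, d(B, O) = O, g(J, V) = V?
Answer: -7104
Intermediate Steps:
T(f) = f²
D(z, U) = 29 + z (D(z, U) = (4 + (-5)²) + z = (4 + 25) + z = 29 + z)
F(S, H) = 29 + 2*H (F(S, H) = 29 + (H + H) = 29 + 2*H)
F(2, 4)*(-143 - 49) = (29 + 2*4)*(-143 - 49) = (29 + 8)*(-192) = 37*(-192) = -7104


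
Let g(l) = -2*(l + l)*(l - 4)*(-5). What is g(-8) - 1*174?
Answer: 1746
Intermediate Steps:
g(l) = 20*l*(-4 + l) (g(l) = -2*2*l*(-4 + l)*(-5) = -4*l*(-4 + l)*(-5) = 20*l*(-4 + l))
g(-8) - 1*174 = 20*(-8)*(-4 - 8) - 1*174 = 20*(-8)*(-12) - 174 = 1920 - 174 = 1746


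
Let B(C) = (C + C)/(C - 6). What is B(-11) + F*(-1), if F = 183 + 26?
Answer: -3531/17 ≈ -207.71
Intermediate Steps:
F = 209
B(C) = 2*C/(-6 + C) (B(C) = (2*C)/(-6 + C) = 2*C/(-6 + C))
B(-11) + F*(-1) = 2*(-11)/(-6 - 11) + 209*(-1) = 2*(-11)/(-17) - 209 = 2*(-11)*(-1/17) - 209 = 22/17 - 209 = -3531/17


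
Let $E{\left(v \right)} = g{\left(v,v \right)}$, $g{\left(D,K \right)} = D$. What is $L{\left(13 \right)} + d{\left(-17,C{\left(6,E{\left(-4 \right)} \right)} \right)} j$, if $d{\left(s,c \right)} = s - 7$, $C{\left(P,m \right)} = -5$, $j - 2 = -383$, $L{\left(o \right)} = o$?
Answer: $9157$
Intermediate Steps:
$j = -381$ ($j = 2 - 383 = -381$)
$E{\left(v \right)} = v$
$d{\left(s,c \right)} = -7 + s$
$L{\left(13 \right)} + d{\left(-17,C{\left(6,E{\left(-4 \right)} \right)} \right)} j = 13 + \left(-7 - 17\right) \left(-381\right) = 13 - -9144 = 13 + 9144 = 9157$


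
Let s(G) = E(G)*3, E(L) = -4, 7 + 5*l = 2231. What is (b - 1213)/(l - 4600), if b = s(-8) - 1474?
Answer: 13495/20776 ≈ 0.64955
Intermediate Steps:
l = 2224/5 (l = -7/5 + (1/5)*2231 = -7/5 + 2231/5 = 2224/5 ≈ 444.80)
s(G) = -12 (s(G) = -4*3 = -12)
b = -1486 (b = -12 - 1474 = -1486)
(b - 1213)/(l - 4600) = (-1486 - 1213)/(2224/5 - 4600) = -2699/(-20776/5) = -2699*(-5/20776) = 13495/20776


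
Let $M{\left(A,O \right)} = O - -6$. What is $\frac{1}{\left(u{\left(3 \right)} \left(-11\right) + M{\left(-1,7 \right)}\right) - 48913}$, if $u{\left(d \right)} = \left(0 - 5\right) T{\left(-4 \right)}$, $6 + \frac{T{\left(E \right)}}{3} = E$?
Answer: $- \frac{1}{50550} \approx -1.9782 \cdot 10^{-5}$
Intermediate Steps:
$T{\left(E \right)} = -18 + 3 E$
$M{\left(A,O \right)} = 6 + O$ ($M{\left(A,O \right)} = O + 6 = 6 + O$)
$u{\left(d \right)} = 150$ ($u{\left(d \right)} = \left(0 - 5\right) \left(-18 + 3 \left(-4\right)\right) = - 5 \left(-18 - 12\right) = \left(-5\right) \left(-30\right) = 150$)
$\frac{1}{\left(u{\left(3 \right)} \left(-11\right) + M{\left(-1,7 \right)}\right) - 48913} = \frac{1}{\left(150 \left(-11\right) + \left(6 + 7\right)\right) - 48913} = \frac{1}{\left(-1650 + 13\right) - 48913} = \frac{1}{-1637 - 48913} = \frac{1}{-50550} = - \frac{1}{50550}$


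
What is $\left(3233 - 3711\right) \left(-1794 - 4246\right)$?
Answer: $2887120$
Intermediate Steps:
$\left(3233 - 3711\right) \left(-1794 - 4246\right) = \left(3233 - 3711\right) \left(-6040\right) = \left(-478\right) \left(-6040\right) = 2887120$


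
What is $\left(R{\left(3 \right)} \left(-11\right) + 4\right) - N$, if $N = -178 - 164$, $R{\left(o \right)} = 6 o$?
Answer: $148$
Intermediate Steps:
$N = -342$ ($N = -178 - 164 = -342$)
$\left(R{\left(3 \right)} \left(-11\right) + 4\right) - N = \left(6 \cdot 3 \left(-11\right) + 4\right) - -342 = \left(18 \left(-11\right) + 4\right) + 342 = \left(-198 + 4\right) + 342 = -194 + 342 = 148$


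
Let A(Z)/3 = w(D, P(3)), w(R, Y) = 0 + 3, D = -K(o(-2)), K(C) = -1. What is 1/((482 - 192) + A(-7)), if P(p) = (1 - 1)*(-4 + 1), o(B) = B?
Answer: 1/299 ≈ 0.0033445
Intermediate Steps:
P(p) = 0 (P(p) = 0*(-3) = 0)
D = 1 (D = -1*(-1) = 1)
w(R, Y) = 3
A(Z) = 9 (A(Z) = 3*3 = 9)
1/((482 - 192) + A(-7)) = 1/((482 - 192) + 9) = 1/(290 + 9) = 1/299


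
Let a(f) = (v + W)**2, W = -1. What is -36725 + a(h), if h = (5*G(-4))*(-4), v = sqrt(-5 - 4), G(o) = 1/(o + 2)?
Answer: -36733 - 6*I ≈ -36733.0 - 6.0*I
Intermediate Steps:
G(o) = 1/(2 + o)
v = 3*I (v = sqrt(-9) = 3*I ≈ 3.0*I)
h = 10 (h = (5/(2 - 4))*(-4) = (5/(-2))*(-4) = (5*(-1/2))*(-4) = -5/2*(-4) = 10)
a(f) = (-1 + 3*I)**2 (a(f) = (3*I - 1)**2 = (-1 + 3*I)**2)
-36725 + a(h) = -36725 + (1 - 3*I)**2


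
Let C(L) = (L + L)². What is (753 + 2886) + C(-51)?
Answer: 14043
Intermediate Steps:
C(L) = 4*L² (C(L) = (2*L)² = 4*L²)
(753 + 2886) + C(-51) = (753 + 2886) + 4*(-51)² = 3639 + 4*2601 = 3639 + 10404 = 14043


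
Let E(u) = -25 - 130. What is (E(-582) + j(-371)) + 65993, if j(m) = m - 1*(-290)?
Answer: 65757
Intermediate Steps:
E(u) = -155
j(m) = 290 + m (j(m) = m + 290 = 290 + m)
(E(-582) + j(-371)) + 65993 = (-155 + (290 - 371)) + 65993 = (-155 - 81) + 65993 = -236 + 65993 = 65757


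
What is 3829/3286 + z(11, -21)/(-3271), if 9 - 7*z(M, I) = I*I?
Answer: 89092165/75239542 ≈ 1.1841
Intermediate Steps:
z(M, I) = 9/7 - I²/7 (z(M, I) = 9/7 - I*I/7 = 9/7 - I²/7)
3829/3286 + z(11, -21)/(-3271) = 3829/3286 + (9/7 - ⅐*(-21)²)/(-3271) = 3829*(1/3286) + (9/7 - ⅐*441)*(-1/3271) = 3829/3286 + (9/7 - 63)*(-1/3271) = 3829/3286 - 432/7*(-1/3271) = 3829/3286 + 432/22897 = 89092165/75239542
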